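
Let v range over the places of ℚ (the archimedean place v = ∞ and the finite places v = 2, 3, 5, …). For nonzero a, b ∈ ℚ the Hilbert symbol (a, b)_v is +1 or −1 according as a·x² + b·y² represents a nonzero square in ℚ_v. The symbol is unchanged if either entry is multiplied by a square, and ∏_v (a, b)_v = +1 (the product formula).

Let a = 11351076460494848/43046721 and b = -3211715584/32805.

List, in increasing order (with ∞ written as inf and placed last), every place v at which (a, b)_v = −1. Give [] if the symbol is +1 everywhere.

[2, 5]

(a, b) ≡ (23, -5) mod (ℚ^×)²; places V = {2, 3, 5, 7, 11, 23, ∞}.
(a,b)_7: α=6, u≡1; β=2, v≡4 (mod 7); (1|7)=+1, (4|7)=+1; sign (−1)^0·+1^2·+1^6 = +1.
(a,b)_23: α=3, u≡6; β=2, v≡2 (mod 23); (6|23)=+1, (2|23)=+1; sign (−1)^0·+1^2·+1^3 = +1.
(a,b)_3: α=-16, u≡2; β=-8, v≡1 (mod 3); (2|3)=-1, (1|3)=+1; sign (−1)^0·-1^-8·+1^-16 = +1.
(a,b)_5: α=0, u≡3; β=-1, v≡1 (mod 5); (3|5)=-1, (1|5)=+1; sign (−1)^0·-1^-1·+1^0 = -1.
(a,b)_∞: sgn(23)=+, sgn(-5)=−, so +1.
(a,b)_11: α=2, u≡1; β=2, v≡2 (mod 11); (1|11)=+1, (2|11)=-1; sign (−1)^0·+1^2·-1^2 = +1.
(a,b)_2: α=16, β=10; u≡7, v≡3 (mod 8); ε(u)ε(v)=1·1, αω(v)=16·1, βω(u)=10·0; sum ≡ 1  ⇒  -1.
|Ram(23, -5)| = 2, even; anisotropic at {2, 5}.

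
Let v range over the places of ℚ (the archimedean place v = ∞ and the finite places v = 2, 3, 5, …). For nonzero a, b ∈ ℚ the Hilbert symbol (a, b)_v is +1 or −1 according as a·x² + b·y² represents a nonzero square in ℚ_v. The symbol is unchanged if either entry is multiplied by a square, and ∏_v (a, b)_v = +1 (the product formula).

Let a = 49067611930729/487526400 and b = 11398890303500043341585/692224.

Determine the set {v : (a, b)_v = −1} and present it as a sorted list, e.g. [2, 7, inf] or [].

[19, 29, 37, 53]

(a, b) ≡ (1255729, 185) mod (ℚ^×)²; places V = {2, 3, 5, 7, 13, 19, 23, 29, 37, 43, 47, 53, ∞}.
(a,b)_53: α=1, u≡26; β=2, v≡2 (mod 53); (26|53)=-1, (2|53)=-1; sign (−1)^0·-1^2·-1^1 = -1.
(a,b)_37: α=0, u≡29; β=1, v≡29 (mod 37); (29|37)=-1, (29|37)=-1; sign (−1)^0·-1^1·-1^0 = -1.
(a,b)_2: α=-12, β=-12; u≡1, v≡1 (mod 8); ε(u)ε(v)=0·0, αω(v)=-12·0, βω(u)=-12·0; sum ≡ 0  ⇒  +1.
(a,b)_3: α=-2, u≡1; β=0, v≡2 (mod 3); (1|3)=+1, (2|3)=-1; sign (−1)^0·+1^0·-1^-2 = +1.
(a,b)_7: α=2, u≡3; β=2, v≡6 (mod 7); (3|7)=-1, (6|7)=-1; sign (−1)^0·-1^2·-1^2 = +1.
(a,b)_47: α=2, u≡38; β=2, v≡20 (mod 47); (38|47)=-1, (20|47)=-1; sign (−1)^0·-1^2·-1^2 = +1.
(a,b)_13: α=0, u≡8; β=-2, v≡3 (mod 13); (8|13)=-1, (3|13)=+1; sign (−1)^0·-1^-2·+1^0 = +1.
(a,b)_5: α=-2, u≡4; β=1, v≡3 (mod 5); (4|5)=+1, (3|5)=-1; sign (−1)^0·+1^1·-1^-2 = +1.
(a,b)_23: α=-2, u≡5; β=0, v≡12 (mod 23); (5|23)=-1, (12|23)=+1; sign (−1)^0·-1^0·+1^-2 = +1.
(a,b)_∞: sgn(1255729)=+, sgn(185)=+, so +1.
(a,b)_43: α=1, u≡38; β=2, v≡1 (mod 43); (38|43)=+1, (1|43)=+1; sign (−1)^0·+1^2·+1^1 = +1.
(a,b)_29: α=1, u≡25; β=2, v≡21 (mod 29); (25|29)=+1, (21|29)=-1; sign (−1)^0·+1^2·-1^1 = -1.
(a,b)_19: α=3, u≡5; β=4, v≡15 (mod 19); (5|19)=+1, (15|19)=-1; sign (−1)^0·+1^4·-1^3 = -1.
(1255729, 185 / ℚ) ramifies at {19, 29, 37, 53}: a division algebra.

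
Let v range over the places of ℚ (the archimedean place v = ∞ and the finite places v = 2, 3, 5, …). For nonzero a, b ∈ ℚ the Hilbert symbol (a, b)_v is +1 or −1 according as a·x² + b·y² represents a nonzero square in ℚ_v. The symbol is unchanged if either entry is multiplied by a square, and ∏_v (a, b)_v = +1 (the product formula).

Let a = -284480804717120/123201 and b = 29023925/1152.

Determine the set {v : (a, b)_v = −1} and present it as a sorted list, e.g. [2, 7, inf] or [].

Mod squares: a ≡ -151145, b ≡ 47386. Check v ∈ {∞, 2, 3, 5, 7, 11, 13, 17, 19, 29, 37, 43}.
v=37: a=37^1·(≡13), b=37^0·(≡3) mod 37; (13|37)=-1, (3|37)=+1; (−1)^{1·0·18}·(-1)^0·(+1)^1 = +1.
v=∞: -151145 < 0 and 47386 > 0  ⇒  (a,b)_∞ = +1.
v=7: a=7^0·(≡3), b=7^2·(≡5) mod 7; (3|7)=-1, (5|7)=-1; (−1)^{0·2·3}·(-1)^2·(-1)^0 = +1.
v=43: a=43^1·(≡38), b=43^1·(≡33) mod 43; (38|43)=+1, (33|43)=-1; (−1)^{1·1·21}·(+1)^1·(-1)^1 = +1.
v=3: a=3^-6·(≡1), b=3^-2·(≡1) mod 3; (1|3)=+1, (1|3)=+1; (−1)^{-6·-2·1}·(+1)^-2·(+1)^-6 = +1.
v=11: a=11^2·(≡7), b=11^0·(≡5) mod 11; (7|11)=-1, (5|11)=+1; (−1)^{2·0·5}·(-1)^0·(+1)^2 = +1.
v=19: a=19^1·(≡17), b=19^1·(≡9) mod 19; (17|19)=+1, (9|19)=+1; (−1)^{1·1·9}·(+1)^1·(+1)^1 = -1.
v=29: a=29^2·(≡19), b=29^1·(≡21) mod 29; (19|29)=-1, (21|29)=-1; (−1)^{2·1·14}·(-1)^1·(-1)^2 = -1.
v=13: a=13^-2·(≡2), b=13^0·(≡1) mod 13; (2|13)=-1, (1|13)=+1; (−1)^{-2·0·6}·(-1)^0·(+1)^-2 = +1.
v=5: a=5^1·(≡1), b=5^2·(≡1) mod 5; (1|5)=+1, (1|5)=+1; (−1)^{1·2·2}·(+1)^2·(+1)^1 = +1.
v=17: a=17^2·(≡4), b=17^0·(≡14) mod 17; (4|17)=+1, (14|17)=-1; (−1)^{2·0·8}·(+1)^0·(-1)^2 = +1.
v=2: v_2(a)=6, v_2(b)=-7; units ≡ 7, 5 (mod 8); ε·ε+αω+βω = 1·0+6·1+-7·0 ≡ 0  ⇒  (a,b)_2 = +1.
Ram(-151145, 47386) = {19, 29}; no ℚ_19-point on the conic.

[19, 29]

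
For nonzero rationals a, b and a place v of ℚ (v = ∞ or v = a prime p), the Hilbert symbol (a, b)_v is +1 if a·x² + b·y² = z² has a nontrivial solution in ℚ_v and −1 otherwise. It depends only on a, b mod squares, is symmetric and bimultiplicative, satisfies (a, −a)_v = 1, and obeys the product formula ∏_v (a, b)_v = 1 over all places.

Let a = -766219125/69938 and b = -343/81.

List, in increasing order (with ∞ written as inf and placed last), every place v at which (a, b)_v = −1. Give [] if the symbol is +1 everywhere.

[3, 5, 7, inf]

Mod squares: a ≡ -25530, b ≡ -7. Check v ∈ {∞, 2, 3, 5, 7, 11, 17, 23, 37}.
v=2: v_2(a)=-1, v_2(b)=0; units ≡ 3, 1 (mod 8); ε·ε+αω+βω = 1·0+-1·0+0·1 ≡ 0  ⇒  (a,b)_2 = +1.
v=23: a=23^1·(≡20), b=23^0·(≡4) mod 23; (20|23)=-1, (4|23)=+1; (−1)^{1·0·11}·(-1)^0·(+1)^1 = +1.
v=11: a=11^-2·(≡9), b=11^0·(≡5) mod 11; (9|11)=+1, (5|11)=+1; (−1)^{-2·0·5}·(+1)^0·(+1)^-2 = +1.
v=5: a=5^3·(≡4), b=5^0·(≡2) mod 5; (4|5)=+1, (2|5)=-1; (−1)^{3·0·2}·(+1)^0·(-1)^3 = -1.
v=∞: -25530 < 0 and -7 < 0  ⇒  (a,b)_∞ = -1.
v=37: a=37^1·(≡2), b=37^0·(≡25) mod 37; (2|37)=-1, (25|37)=+1; (−1)^{1·0·18}·(-1)^0·(+1)^1 = +1.
v=7: a=7^4·(≡5), b=7^3·(≡5) mod 7; (5|7)=-1, (5|7)=-1; (−1)^{4·3·3}·(-1)^3·(-1)^4 = -1.
v=3: a=3^1·(≡1), b=3^-4·(≡2) mod 3; (1|3)=+1, (2|3)=-1; (−1)^{1·-4·1}·(+1)^-4·(-1)^1 = -1.
v=17: a=17^-2·(≡16), b=17^0·(≡5) mod 17; (16|17)=+1, (5|17)=-1; (−1)^{-2·0·8}·(+1)^0·(-1)^-2 = +1.
Ram(-25530, -7) = {3, 5, 7, ∞}; no ℚ_3-point on the conic.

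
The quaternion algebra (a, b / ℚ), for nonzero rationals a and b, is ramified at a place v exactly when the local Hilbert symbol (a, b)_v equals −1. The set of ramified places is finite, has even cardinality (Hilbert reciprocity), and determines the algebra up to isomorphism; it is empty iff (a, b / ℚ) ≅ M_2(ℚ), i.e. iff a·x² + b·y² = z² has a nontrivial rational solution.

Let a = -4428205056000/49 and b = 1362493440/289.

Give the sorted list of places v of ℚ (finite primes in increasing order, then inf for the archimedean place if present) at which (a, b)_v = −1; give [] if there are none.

Mod squares: a ≡ -110, b ≡ 2310. Check v ∈ {∞, 2, 3, 5, 7, 11, 17, 19}.
v=2: v_2(a)=13, v_2(b)=17; units ≡ 1, 3 (mod 8); ε·ε+αω+βω = 0·1+13·1+17·0 ≡ 1  ⇒  (a,b)_2 = -1.
v=19: a=19^2·(≡11), b=19^0·(≡5) mod 19; (11|19)=+1, (5|19)=+1; (−1)^{2·0·9}·(+1)^0·(+1)^2 = +1.
v=7: a=7^-2·(≡2), b=7^1·(≡2) mod 7; (2|7)=+1, (2|7)=+1; (−1)^{-2·1·3}·(+1)^1·(+1)^-2 = +1.
v=11: a=11^3·(≡3), b=11^1·(≡5) mod 11; (3|11)=+1, (5|11)=+1; (−1)^{3·1·5}·(+1)^1·(+1)^3 = -1.
v=5: a=5^3·(≡3), b=5^1·(≡2) mod 5; (3|5)=-1, (2|5)=-1; (−1)^{3·1·2}·(-1)^1·(-1)^3 = +1.
v=17: a=17^0·(≡8), b=17^-2·(≡16) mod 17; (8|17)=+1, (16|17)=+1; (−1)^{0·-2·8}·(+1)^-2·(+1)^0 = +1.
v=∞: -110 < 0 and 2310 > 0  ⇒  (a,b)_∞ = +1.
v=3: a=3^2·(≡1), b=3^3·(≡2) mod 3; (1|3)=+1, (2|3)=-1; (−1)^{2·3·1}·(+1)^3·(-1)^2 = +1.
|Ram(-110, 2310)| = 2, even; anisotropic at {2, 11}.

[2, 11]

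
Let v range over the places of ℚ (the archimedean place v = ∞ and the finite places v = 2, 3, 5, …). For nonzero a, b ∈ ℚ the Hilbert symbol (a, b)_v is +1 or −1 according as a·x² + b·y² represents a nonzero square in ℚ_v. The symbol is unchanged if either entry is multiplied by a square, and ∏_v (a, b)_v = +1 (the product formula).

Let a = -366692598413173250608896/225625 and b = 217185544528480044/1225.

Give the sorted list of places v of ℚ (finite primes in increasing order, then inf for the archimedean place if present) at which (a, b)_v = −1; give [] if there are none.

(a, b) ≡ (-592999, 11891) mod (ℚ^×)²; places V = {2, 3, 5, 7, 11, 19, 23, 31, 37, 47, ∞}.
(a,b)_31: α=3, u≡29; β=2, v≡1 (mod 31); (29|31)=-1, (1|31)=+1; sign (−1)^0·-1^2·+1^3 = +1.
(a,b)_11: α=1, u≡7; β=1, v≡3 (mod 11); (7|11)=-1, (3|11)=+1; sign (−1)^1·-1^1·+1^1 = +1.
(a,b)_3: α=8, u≡2; β=8, v≡2 (mod 3); (2|3)=-1, (2|3)=-1; sign (−1)^0·-1^8·-1^8 = +1.
(a,b)_37: α=3, u≡14; β=2, v≡2 (mod 37); (14|37)=-1, (2|37)=-1; sign (−1)^0·-1^2·-1^3 = -1.
(a,b)_2: α=8, β=2; u≡1, v≡3 (mod 8); ε(u)ε(v)=0·1, αω(v)=8·1, βω(u)=2·0; sum ≡ 0  ⇒  +1.
(a,b)_∞: sgn(-592999)=−, sgn(11891)=+, so +1.
(a,b)_19: α=-2, u≡3; β=0, v≡17 (mod 19); (3|19)=-1, (17|19)=+1; sign (−1)^0·-1^0·+1^-2 = +1.
(a,b)_7: α=0, u≡5; β=-2, v≡5 (mod 7); (5|7)=-1, (5|7)=-1; sign (−1)^0·-1^-2·-1^0 = +1.
(a,b)_5: α=-4, u≡4; β=-2, v≡1 (mod 5); (4|5)=+1, (1|5)=+1; sign (−1)^0·+1^-2·+1^-4 = +1.
(a,b)_23: α=4, u≡21; β=3, v≡5 (mod 23); (21|23)=-1, (5|23)=-1; sign (−1)^0·-1^3·-1^4 = -1.
(a,b)_47: α=1, u≡33; β=1, v≡18 (mod 47); (33|47)=-1, (18|47)=+1; sign (−1)^1·-1^1·+1^1 = +1.
(-592999, 11891 / ℚ) ramifies at {23, 37}: a division algebra.

[23, 37]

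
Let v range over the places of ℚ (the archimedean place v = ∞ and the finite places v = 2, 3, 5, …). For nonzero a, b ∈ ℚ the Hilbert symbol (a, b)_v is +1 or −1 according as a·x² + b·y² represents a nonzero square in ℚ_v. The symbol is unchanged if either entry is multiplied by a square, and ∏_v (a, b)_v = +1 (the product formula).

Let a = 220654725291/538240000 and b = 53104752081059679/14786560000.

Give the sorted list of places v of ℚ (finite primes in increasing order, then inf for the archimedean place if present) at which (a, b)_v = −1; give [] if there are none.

(a, b) ≡ (51051, 231) mod (ℚ^×)²; places V = {2, 3, 5, 7, 11, 13, 17, 19, 29, ∞}.
(a,b)_13: α=1, u≡12; β=2, v≡10 (mod 13); (12|13)=+1, (10|13)=+1; sign (−1)^0·+1^2·+1^1 = +1.
(a,b)_3: α=7, u≡1; β=9, v≡2 (mod 3); (1|3)=+1, (2|3)=-1; sign (−1)^1·+1^9·-1^7 = +1.
(a,b)_2: α=-10, β=-16; u≡3, v≡7 (mod 8); ε(u)ε(v)=1·1, αω(v)=-10·0, βω(u)=-16·1; sum ≡ 1  ⇒  -1.
(a,b)_17: α=1, u≡11; β=2, v≡5 (mod 17); (11|17)=-1, (5|17)=-1; sign (−1)^0·-1^2·-1^1 = -1.
(a,b)_19: α=0, u≡5; β=-2, v≡2 (mod 19); (5|19)=+1, (2|19)=-1; sign (−1)^0·+1^-2·-1^0 = +1.
(a,b)_5: α=-4, u≡4; β=-4, v≡4 (mod 5); (4|5)=+1, (4|5)=+1; sign (−1)^0·+1^-4·+1^-4 = +1.
(a,b)_∞: sgn(51051)=+, sgn(231)=+, so +1.
(a,b)_29: α=-2, u≡8; β=0, v≡5 (mod 29); (8|29)=-1, (5|29)=+1; sign (−1)^0·-1^0·+1^-2 = +1.
(a,b)_7: α=3, u≡3; β=3, v≡5 (mod 7); (3|7)=-1, (5|7)=-1; sign (−1)^1·-1^3·-1^3 = -1.
(a,b)_11: α=3, u≡7; β=5, v≡10 (mod 11); (7|11)=-1, (10|11)=-1; sign (−1)^1·-1^5·-1^3 = -1.
Ram(51051, 231) = {2, 7, 11, 17}; no ℚ_2-point on the conic.

[2, 7, 11, 17]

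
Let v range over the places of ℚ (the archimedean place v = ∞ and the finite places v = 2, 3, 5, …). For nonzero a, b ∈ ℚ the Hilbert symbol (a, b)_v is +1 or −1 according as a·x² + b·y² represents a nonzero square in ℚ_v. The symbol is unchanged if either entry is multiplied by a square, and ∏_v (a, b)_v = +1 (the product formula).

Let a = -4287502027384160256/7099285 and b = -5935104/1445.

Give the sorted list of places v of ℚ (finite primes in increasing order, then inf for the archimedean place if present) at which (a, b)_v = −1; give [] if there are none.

[2, 3, 5, 17, 23, inf]

(a, b) ≡ (-5865, -805) mod (ℚ^×)²; places V = {2, 3, 5, 7, 17, 23, ∞}.
(a,b)_∞: sgn(-5865)=−, sgn(-805)=−, so -1.
(a,b)_2: α=26, β=12; u≡7, v≡3 (mod 8); ε(u)ε(v)=1·1, αω(v)=26·1, βω(u)=12·0; sum ≡ 1  ⇒  -1.
(a,b)_23: α=3, u≡15; β=1, v≡20 (mod 23); (15|23)=-1, (20|23)=-1; sign (−1)^1·-1^1·-1^3 = -1.
(a,b)_5: α=-1, u≡2; β=-1, v≡4 (mod 5); (2|5)=-1, (4|5)=+1; sign (−1)^0·-1^-1·+1^-1 = -1.
(a,b)_17: α=-5, u≡6; β=-2, v≡11 (mod 17); (6|17)=-1, (11|17)=-1; sign (−1)^0·-1^-2·-1^-5 = -1.
(a,b)_7: α=4, u≡4; β=1, v≡1 (mod 7); (4|7)=+1, (1|7)=+1; sign (−1)^0·+1^1·+1^4 = +1.
(a,b)_3: α=7, u≡1; β=2, v≡2 (mod 3); (1|3)=+1, (2|3)=-1; sign (−1)^0·+1^2·-1^7 = -1.
|Ram(-5865, -805)| = 6, even; anisotropic at {2, 3, 5, 17, 23, ∞}.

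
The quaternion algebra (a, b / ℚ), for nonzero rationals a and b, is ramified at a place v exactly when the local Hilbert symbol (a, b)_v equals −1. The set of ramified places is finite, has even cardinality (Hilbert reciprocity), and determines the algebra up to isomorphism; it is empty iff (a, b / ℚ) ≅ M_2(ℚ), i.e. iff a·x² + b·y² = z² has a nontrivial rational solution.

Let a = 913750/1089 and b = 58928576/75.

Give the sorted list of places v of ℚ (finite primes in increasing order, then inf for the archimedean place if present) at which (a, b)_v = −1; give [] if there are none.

(a, b) ≡ (1462, 56373) mod (ℚ^×)²; places V = {2, 3, 5, 7, 11, 17, 19, 23, 43, ∞}.
(a,b)_43: α=1, u≡19; β=1, v≡41 (mod 43); (19|43)=-1, (41|43)=+1; sign (−1)^1·-1^1·+1^1 = +1.
(a,b)_3: α=-2, u≡1; β=-1, v≡2 (mod 3); (1|3)=+1, (2|3)=-1; sign (−1)^0·+1^-1·-1^-2 = +1.
(a,b)_23: α=0, u≡18; β=1, v≡16 (mod 23); (18|23)=+1, (16|23)=+1; sign (−1)^0·+1^1·+1^0 = +1.
(a,b)_∞: sgn(1462)=+, sgn(56373)=+, so +1.
(a,b)_2: α=1, β=6; u≡3, v≡5 (mod 8); ε(u)ε(v)=1·0, αω(v)=1·1, βω(u)=6·1; sum ≡ 1  ⇒  -1.
(a,b)_7: α=0, u≡3; β=2, v≡2 (mod 7); (3|7)=-1, (2|7)=+1; sign (−1)^0·-1^2·+1^0 = +1.
(a,b)_17: α=1, u≡13; β=0, v≡2 (mod 17); (13|17)=+1, (2|17)=+1; sign (−1)^0·+1^0·+1^1 = +1.
(a,b)_11: α=-2, u≡10; β=0, v≡4 (mod 11); (10|11)=-1, (4|11)=+1; sign (−1)^0·-1^0·+1^-2 = +1.
(a,b)_19: α=0, u≡13; β=1, v≡18 (mod 19); (13|19)=-1, (18|19)=-1; sign (−1)^0·-1^1·-1^0 = -1.
(a,b)_5: α=4, u≡3; β=-2, v≡2 (mod 5); (3|5)=-1, (2|5)=-1; sign (−1)^0·-1^-2·-1^4 = +1.
|Ram(1462, 56373)| = 2, even; anisotropic at {2, 19}.

[2, 19]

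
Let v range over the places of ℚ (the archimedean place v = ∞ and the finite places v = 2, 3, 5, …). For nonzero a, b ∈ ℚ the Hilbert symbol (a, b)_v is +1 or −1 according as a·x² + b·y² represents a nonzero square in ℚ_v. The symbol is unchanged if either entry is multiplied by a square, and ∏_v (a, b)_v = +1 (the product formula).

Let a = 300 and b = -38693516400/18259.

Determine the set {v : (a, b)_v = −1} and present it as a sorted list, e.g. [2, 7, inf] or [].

Mod squares: a ≡ 3, b ≡ -14421. Check v ∈ {∞, 2, 3, 5, 7, 11, 17, 19, 23, 31}.
v=∞: 3 > 0 and -14421 < 0  ⇒  (a,b)_∞ = +1.
v=2: v_2(a)=2, v_2(b)=4; units ≡ 3, 3 (mod 8); ε·ε+αω+βω = 1·1+2·1+4·1 ≡ 1  ⇒  (a,b)_2 = -1.
v=5: a=5^2·(≡2), b=5^2·(≡1) mod 5; (2|5)=-1, (1|5)=+1; (−1)^{2·2·2}·(-1)^2·(+1)^2 = +1.
v=11: a=11^0·(≡3), b=11^1·(≡3) mod 11; (3|11)=+1, (3|11)=+1; (−1)^{0·1·5}·(+1)^1·(+1)^0 = +1.
v=7: a=7^0·(≡6), b=7^2·(≡3) mod 7; (6|7)=-1, (3|7)=-1; (−1)^{0·2·3}·(-1)^2·(-1)^0 = +1.
v=31: a=31^0·(≡21), b=31^-2·(≡1) mod 31; (21|31)=-1, (1|31)=+1; (−1)^{0·-2·15}·(-1)^-2·(+1)^0 = +1.
v=17: a=17^0·(≡11), b=17^2·(≡14) mod 17; (11|17)=-1, (14|17)=-1; (−1)^{0·2·8}·(-1)^2·(-1)^0 = +1.
v=3: a=3^1·(≡1), b=3^3·(≡2) mod 3; (1|3)=+1, (2|3)=-1; (−1)^{1·3·1}·(+1)^3·(-1)^1 = +1.
v=23: a=23^0·(≡1), b=23^1·(≡19) mod 23; (1|23)=+1, (19|23)=-1; (−1)^{0·1·11}·(+1)^1·(-1)^0 = +1.
v=19: a=19^0·(≡15), b=19^-1·(≡17) mod 19; (15|19)=-1, (17|19)=+1; (−1)^{0·-1·9}·(-1)^-1·(+1)^0 = -1.
|Ram(3, -14421)| = 2, even; anisotropic at {2, 19}.

[2, 19]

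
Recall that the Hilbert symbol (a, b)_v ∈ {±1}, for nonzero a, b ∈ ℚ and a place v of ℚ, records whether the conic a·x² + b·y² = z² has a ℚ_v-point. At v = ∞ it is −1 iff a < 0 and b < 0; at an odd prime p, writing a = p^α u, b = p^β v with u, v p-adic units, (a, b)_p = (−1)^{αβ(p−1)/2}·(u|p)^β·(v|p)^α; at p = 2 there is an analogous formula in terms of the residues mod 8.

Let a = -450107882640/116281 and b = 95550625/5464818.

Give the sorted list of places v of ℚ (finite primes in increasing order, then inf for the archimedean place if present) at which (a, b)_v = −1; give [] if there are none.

[5, 13]

(a, b) ≡ (-2665, 2) mod (ℚ^×)²; places V = {2, 3, 5, 11, 13, 17, 19, 23, 29, 31, 41, ∞}.
(a,b)_29: α=0, u≡14; β=-2, v≡2 (mod 29); (14|29)=-1, (2|29)=-1; sign (−1)^0·-1^-2·-1^0 = +1.
(a,b)_23: α=0, u≡16; β=2, v≡8 (mod 23); (16|23)=+1, (8|23)=+1; sign (−1)^0·+1^2·+1^0 = +1.
(a,b)_11: α=-2, u≡6; β=0, v≡7 (mod 11); (6|11)=-1, (7|11)=-1; sign (−1)^0·-1^0·-1^-2 = +1.
(a,b)_2: α=4, β=-1; u≡7, v≡1 (mod 8); ε(u)ε(v)=1·0, αω(v)=4·0, βω(u)=-1·0; sum ≡ 0  ⇒  +1.
(a,b)_5: α=1, u≡2; β=4, v≡2 (mod 5); (2|5)=-1, (2|5)=-1; sign (−1)^0·-1^4·-1^1 = -1.
(a,b)_19: α=4, u≡18; β=-2, v≡18 (mod 19); (18|19)=-1, (18|19)=-1; sign (−1)^0·-1^-2·-1^4 = +1.
(a,b)_13: α=1, u≡1; β=0, v≡5 (mod 13); (1|13)=+1, (5|13)=-1; sign (−1)^0·+1^0·-1^1 = -1.
(a,b)_17: α=0, u≡1; β=2, v≡4 (mod 17); (1|17)=+1, (4|17)=+1; sign (−1)^0·+1^2·+1^0 = +1.
(a,b)_41: α=1, u≡28; β=0, v≡33 (mod 41); (28|41)=-1, (33|41)=+1; sign (−1)^0·-1^0·+1^1 = +1.
(a,b)_3: α=4, u≡2; β=-2, v≡2 (mod 3); (2|3)=-1, (2|3)=-1; sign (−1)^0·-1^-2·-1^4 = +1.
(a,b)_31: α=-2, u≡25; β=0, v≡16 (mod 31); (25|31)=+1, (16|31)=+1; sign (−1)^0·+1^0·+1^-2 = +1.
(a,b)_∞: sgn(-2665)=−, sgn(2)=+, so +1.
Ram(-2665, 2) = {5, 13}; no ℚ_5-point on the conic.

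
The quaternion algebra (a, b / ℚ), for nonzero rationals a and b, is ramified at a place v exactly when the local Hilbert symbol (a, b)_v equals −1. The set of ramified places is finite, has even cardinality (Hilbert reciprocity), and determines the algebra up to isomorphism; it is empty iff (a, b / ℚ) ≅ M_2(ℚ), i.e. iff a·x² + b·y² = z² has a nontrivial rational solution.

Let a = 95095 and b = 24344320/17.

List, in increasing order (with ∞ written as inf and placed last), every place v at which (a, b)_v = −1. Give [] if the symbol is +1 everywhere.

(a, b) ≡ (95095, 1616615) mod (ℚ^×)²; places V = {2, 5, 7, 11, 13, 17, 19, ∞}.
(a,b)_17: α=0, u≡14; β=-1, v≡14 (mod 17); (14|17)=-1, (14|17)=-1; sign (−1)^0·-1^-1·-1^0 = -1.
(a,b)_13: α=1, u≡9; β=1, v≡4 (mod 13); (9|13)=+1, (4|13)=+1; sign (−1)^0·+1^1·+1^1 = +1.
(a,b)_19: α=1, u≡8; β=1, v≡2 (mod 19); (8|19)=-1, (2|19)=-1; sign (−1)^1·-1^1·-1^1 = -1.
(a,b)_7: α=1, u≡5; β=1, v≡2 (mod 7); (5|7)=-1, (2|7)=+1; sign (−1)^1·-1^1·+1^1 = +1.
(a,b)_2: α=0, β=8; u≡7, v≡7 (mod 8); ε(u)ε(v)=1·1, αω(v)=0·0, βω(u)=8·0; sum ≡ 1  ⇒  -1.
(a,b)_5: α=1, u≡4; β=1, v≡2 (mod 5); (4|5)=+1, (2|5)=-1; sign (−1)^0·+1^1·-1^1 = -1.
(a,b)_11: α=1, u≡10; β=1, v≡5 (mod 11); (10|11)=-1, (5|11)=+1; sign (−1)^1·-1^1·+1^1 = +1.
(a,b)_∞: sgn(95095)=+, sgn(1616615)=+, so +1.
(95095, 1616615 / ℚ) ramifies at {2, 5, 17, 19}: a division algebra.

[2, 5, 17, 19]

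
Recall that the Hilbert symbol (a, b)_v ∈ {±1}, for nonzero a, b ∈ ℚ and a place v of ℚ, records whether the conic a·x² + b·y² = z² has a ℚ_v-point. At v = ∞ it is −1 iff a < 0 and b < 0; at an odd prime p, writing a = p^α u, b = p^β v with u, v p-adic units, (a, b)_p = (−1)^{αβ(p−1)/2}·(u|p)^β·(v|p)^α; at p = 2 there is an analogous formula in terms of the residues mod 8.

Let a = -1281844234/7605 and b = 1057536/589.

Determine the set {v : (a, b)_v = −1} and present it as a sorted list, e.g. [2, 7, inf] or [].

[2, 31]

(a, b) ≡ (-100130, 30039) mod (ℚ^×)²; places V = {2, 3, 5, 11, 13, 17, 19, 23, 31, ∞}.
(a,b)_19: α=1, u≡15; β=-1, v≡6 (mod 19); (15|19)=-1, (6|19)=+1; sign (−1)^1·-1^-1·+1^1 = +1.
(a,b)_∞: sgn(-100130)=−, sgn(30039)=+, so +1.
(a,b)_31: α=1, u≡28; β=-1, v≡5 (mod 31); (28|31)=+1, (5|31)=+1; sign (−1)^1·+1^-1·+1^1 = -1.
(a,b)_17: α=1, u≡8; β=1, v≡2 (mod 17); (8|17)=+1, (2|17)=+1; sign (−1)^0·+1^1·+1^1 = +1.
(a,b)_23: α=2, u≡12; β=0, v≡3 (mod 23); (12|23)=+1, (3|23)=+1; sign (−1)^0·+1^0·+1^2 = +1.
(a,b)_13: α=-2, u≡3; β=0, v≡3 (mod 13); (3|13)=+1, (3|13)=+1; sign (−1)^0·+1^0·+1^-2 = +1.
(a,b)_11: α=2, u≡4; β=0, v≡3 (mod 11); (4|11)=+1, (3|11)=+1; sign (−1)^0·+1^0·+1^2 = +1.
(a,b)_2: α=1, β=8; u≡7, v≡7 (mod 8); ε(u)ε(v)=1·1, αω(v)=1·0, βω(u)=8·0; sum ≡ 1  ⇒  -1.
(a,b)_3: α=-2, u≡1; β=5, v≡2 (mod 3); (1|3)=+1, (2|3)=-1; sign (−1)^0·+1^5·-1^-2 = +1.
(a,b)_5: α=-1, u≡1; β=0, v≡4 (mod 5); (1|5)=+1, (4|5)=+1; sign (−1)^0·+1^0·+1^-1 = +1.
(-100130, 30039 / ℚ) ramifies at {2, 31}: a division algebra.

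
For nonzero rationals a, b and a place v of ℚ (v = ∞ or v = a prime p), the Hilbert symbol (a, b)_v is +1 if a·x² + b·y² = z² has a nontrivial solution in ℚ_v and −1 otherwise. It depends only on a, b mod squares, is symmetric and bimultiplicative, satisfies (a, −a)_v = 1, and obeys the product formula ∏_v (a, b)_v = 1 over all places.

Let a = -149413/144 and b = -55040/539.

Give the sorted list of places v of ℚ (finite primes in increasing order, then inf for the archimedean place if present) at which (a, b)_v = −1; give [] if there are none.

Mod squares: a ≡ -517, b ≡ -2365. Check v ∈ {∞, 2, 3, 5, 7, 11, 17, 43, 47}.
v=3: a=3^-2·(≡2), b=3^0·(≡2) mod 3; (2|3)=-1, (2|3)=-1; (−1)^{-2·0·1}·(-1)^0·(-1)^-2 = +1.
v=11: a=11^1·(≡2), b=11^-1·(≡3) mod 11; (2|11)=-1, (3|11)=+1; (−1)^{1·-1·5}·(-1)^-1·(+1)^1 = +1.
v=∞: -517 < 0 and -2365 < 0  ⇒  (a,b)_∞ = -1.
v=7: a=7^0·(≡4), b=7^-2·(≡2) mod 7; (4|7)=+1, (2|7)=+1; (−1)^{0·-2·3}·(+1)^-2·(+1)^0 = +1.
v=43: a=43^0·(≡18), b=43^1·(≡21) mod 43; (18|43)=-1, (21|43)=+1; (−1)^{0·1·21}·(-1)^1·(+1)^0 = -1.
v=17: a=17^2·(≡14), b=17^0·(≡9) mod 17; (14|17)=-1, (9|17)=+1; (−1)^{2·0·8}·(-1)^0·(+1)^2 = +1.
v=47: a=47^1·(≡37), b=47^0·(≡2) mod 47; (37|47)=+1, (2|47)=+1; (−1)^{1·0·23}·(+1)^0·(+1)^1 = +1.
v=5: a=5^0·(≡3), b=5^1·(≡3) mod 5; (3|5)=-1, (3|5)=-1; (−1)^{0·1·2}·(-1)^1·(-1)^0 = -1.
v=2: v_2(a)=-4, v_2(b)=8; units ≡ 3, 3 (mod 8); ε·ε+αω+βω = 1·1+-4·1+8·1 ≡ 1  ⇒  (a,b)_2 = -1.
Ram(-517, -2365) = {2, 5, 43, ∞}; no ℚ_2-point on the conic.

[2, 5, 43, inf]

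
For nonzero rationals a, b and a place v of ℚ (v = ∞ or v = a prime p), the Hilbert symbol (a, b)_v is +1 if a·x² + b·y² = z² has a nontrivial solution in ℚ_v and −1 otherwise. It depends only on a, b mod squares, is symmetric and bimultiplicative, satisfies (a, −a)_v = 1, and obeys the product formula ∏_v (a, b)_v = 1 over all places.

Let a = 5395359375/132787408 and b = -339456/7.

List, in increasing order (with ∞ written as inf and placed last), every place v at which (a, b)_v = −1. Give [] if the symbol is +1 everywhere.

(a, b) ≡ (1131, -9282) mod (ℚ^×)²; places V = {2, 3, 5, 7, 13, 17, 29, 47, ∞}.
(a,b)_∞: sgn(1131)=+, sgn(-9282)=−, so +1.
(a,b)_5: α=6, u≡1; β=0, v≡2 (mod 5); (1|5)=+1, (2|5)=-1; sign (−1)^0·+1^0·-1^6 = +1.
(a,b)_13: α=-1, u≡4; β=1, v≡10 (mod 13); (4|13)=+1, (10|13)=+1; sign (−1)^0·+1^1·+1^-1 = +1.
(a,b)_17: α=-2, u≡9; β=1, v≡1 (mod 17); (9|17)=+1, (1|17)=+1; sign (−1)^0·+1^1·+1^-2 = +1.
(a,b)_3: α=5, u≡2; β=1, v≡2 (mod 3); (2|3)=-1, (2|3)=-1; sign (−1)^1·-1^1·-1^5 = -1.
(a,b)_7: α=2, u≡1; β=-1, v≡2 (mod 7); (1|7)=+1, (2|7)=+1; sign (−1)^0·+1^-1·+1^2 = +1.
(a,b)_29: α=1, u≡18; β=0, v≡15 (mod 29); (18|29)=-1, (15|29)=-1; sign (−1)^0·-1^0·-1^1 = -1.
(a,b)_47: α=-2, u≡32; β=0, v≡17 (mod 47); (32|47)=+1, (17|47)=+1; sign (−1)^0·+1^0·+1^-2 = +1.
(a,b)_2: α=-4, β=9; u≡3, v≡7 (mod 8); ε(u)ε(v)=1·1, αω(v)=-4·0, βω(u)=9·1; sum ≡ 0  ⇒  +1.
(1131, -9282 / ℚ) ramifies at {3, 29}: a division algebra.

[3, 29]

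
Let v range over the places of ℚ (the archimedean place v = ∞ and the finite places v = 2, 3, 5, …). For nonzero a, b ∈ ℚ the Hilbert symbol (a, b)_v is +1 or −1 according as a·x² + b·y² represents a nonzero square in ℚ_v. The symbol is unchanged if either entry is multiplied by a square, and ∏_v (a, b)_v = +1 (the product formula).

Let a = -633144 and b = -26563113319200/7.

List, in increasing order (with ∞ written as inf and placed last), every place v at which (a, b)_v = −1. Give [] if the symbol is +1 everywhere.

[7, 23, 31, inf]

Mod squares: a ≡ -158286, b ≡ -641886. Check v ∈ {∞, 2, 3, 5, 7, 17, 23, 29, 31, 37}.
v=5: a=5^0·(≡1), b=5^2·(≡1) mod 5; (1|5)=+1, (1|5)=+1; (−1)^{0·2·2}·(+1)^2·(+1)^0 = +1.
v=7: a=7^0·(≡6), b=7^-1·(≡4) mod 7; (6|7)=-1, (4|7)=+1; (−1)^{0·-1·3}·(-1)^-1·(+1)^0 = -1.
v=29: a=29^0·(≡13), b=29^1·(≡7) mod 29; (13|29)=+1, (7|29)=+1; (−1)^{0·1·14}·(+1)^1·(+1)^0 = +1.
v=3: a=3^1·(≡2), b=3^1·(≡1) mod 3; (2|3)=-1, (1|3)=+1; (−1)^{1·1·1}·(-1)^1·(+1)^1 = +1.
v=17: a=17^0·(≡4), b=17^1·(≡13) mod 17; (4|17)=+1, (13|17)=+1; (−1)^{0·1·8}·(+1)^1·(+1)^0 = +1.
v=2: v_2(a)=3, v_2(b)=5; units ≡ 1, 1 (mod 8); ε·ε+αω+βω = 0·0+3·0+5·0 ≡ 0  ⇒  (a,b)_2 = +1.
v=∞: -158286 < 0 and -641886 < 0  ⇒  (a,b)_∞ = -1.
v=31: a=31^1·(≡5), b=31^1·(≡7) mod 31; (5|31)=+1, (7|31)=+1; (−1)^{1·1·15}·(+1)^1·(+1)^1 = -1.
v=23: a=23^1·(≡3), b=23^2·(≡20) mod 23; (3|23)=+1, (20|23)=-1; (−1)^{1·2·11}·(+1)^2·(-1)^1 = -1.
v=37: a=37^1·(≡19), b=37^2·(≡21) mod 37; (19|37)=-1, (21|37)=+1; (−1)^{1·2·18}·(-1)^2·(+1)^1 = +1.
Ram(-158286, -641886) = {7, 23, 31, ∞}; no ℚ_7-point on the conic.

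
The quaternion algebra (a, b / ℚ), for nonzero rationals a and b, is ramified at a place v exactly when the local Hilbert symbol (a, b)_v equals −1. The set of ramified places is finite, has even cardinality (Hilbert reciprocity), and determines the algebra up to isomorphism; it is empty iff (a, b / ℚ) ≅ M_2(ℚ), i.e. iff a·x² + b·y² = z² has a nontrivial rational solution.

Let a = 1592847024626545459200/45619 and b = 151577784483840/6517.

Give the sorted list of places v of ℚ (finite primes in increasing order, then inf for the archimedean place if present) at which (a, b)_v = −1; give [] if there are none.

Mod squares: a ≡ 21318, b ≡ 21945. Check v ∈ {∞, 2, 3, 5, 7, 11, 13, 17, 19}.
v=19: a=19^-1·(≡17), b=19^-1·(≡8) mod 19; (17|19)=+1, (8|19)=-1; (−1)^{-1·-1·9}·(+1)^-1·(-1)^-1 = +1.
v=2: v_2(a)=21, v_2(b)=26; units ≡ 3, 1 (mod 8); ε·ε+αω+βω = 1·0+21·0+26·1 ≡ 0  ⇒  (a,b)_2 = +1.
v=17: a=17^3·(≡15), b=17^0·(≡15) mod 17; (15|17)=+1, (15|17)=+1; (−1)^{3·0·8}·(+1)^0·(+1)^3 = +1.
v=13: a=13^4·(≡8), b=13^2·(≡1) mod 13; (8|13)=-1, (1|13)=+1; (−1)^{4·2·6}·(-1)^2·(+1)^4 = +1.
v=7: a=7^-4·(≡6), b=7^-3·(≡3) mod 7; (6|7)=-1, (3|7)=-1; (−1)^{-4·-3·3}·(-1)^-3·(-1)^-4 = -1.
v=3: a=3^9·(≡2), b=3^5·(≡1) mod 3; (2|3)=-1, (1|3)=+1; (−1)^{9·5·1}·(-1)^5·(+1)^9 = +1.
v=5: a=5^2·(≡2), b=5^1·(≡4) mod 5; (2|5)=-1, (4|5)=+1; (−1)^{2·1·2}·(-1)^1·(+1)^2 = -1.
v=11: a=11^1·(≡2), b=11^1·(≡3) mod 11; (2|11)=-1, (3|11)=+1; (−1)^{1·1·5}·(-1)^1·(+1)^1 = +1.
v=∞: 21318 > 0 and 21945 > 0  ⇒  (a,b)_∞ = +1.
(21318, 21945 / ℚ) ramifies at {5, 7}: a division algebra.

[5, 7]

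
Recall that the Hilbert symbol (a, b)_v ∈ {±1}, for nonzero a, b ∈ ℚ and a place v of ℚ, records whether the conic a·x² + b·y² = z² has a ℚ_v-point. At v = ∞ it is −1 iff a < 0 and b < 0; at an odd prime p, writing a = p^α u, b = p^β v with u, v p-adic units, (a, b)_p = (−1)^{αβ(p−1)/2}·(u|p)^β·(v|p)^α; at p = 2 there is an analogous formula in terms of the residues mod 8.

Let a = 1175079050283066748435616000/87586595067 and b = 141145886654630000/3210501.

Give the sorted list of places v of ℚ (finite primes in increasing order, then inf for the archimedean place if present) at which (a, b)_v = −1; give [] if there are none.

[2, 3, 5, 7, 11, 13]

Mod squares: a ≡ 195, b ≡ 3003. Check v ∈ {∞, 2, 3, 5, 7, 11, 13, 17, 19, 23}.
v=11: a=11^4·(≡7), b=11^3·(≡9) mod 11; (7|11)=-1, (9|11)=+1; (−1)^{4·3·5}·(-1)^3·(+1)^4 = -1.
v=23: a=23^-4·(≡5), b=23^-2·(≡8) mod 23; (5|23)=-1, (8|23)=+1; (−1)^{-4·-2·11}·(-1)^-2·(+1)^-4 = +1.
v=∞: 195 > 0 and 3003 > 0  ⇒  (a,b)_∞ = +1.
v=5: a=5^3·(≡4), b=5^4·(≡3) mod 5; (4|5)=+1, (3|5)=-1; (−1)^{3·4·2}·(+1)^4·(-1)^3 = -1.
v=7: a=7^2·(≡5), b=7^-1·(≡1) mod 7; (5|7)=-1, (1|7)=+1; (−1)^{2·-1·3}·(-1)^-1·(+1)^2 = -1.
v=19: a=19^-2·(≡7), b=19^0·(≡5) mod 19; (7|19)=+1, (5|19)=+1; (−1)^{-2·0·9}·(+1)^0·(+1)^-2 = +1.
v=17: a=17^-2·(≡13), b=17^-2·(≡7) mod 17; (13|17)=+1, (7|17)=-1; (−1)^{-2·-2·8}·(+1)^-2·(-1)^-2 = +1.
v=2: v_2(a)=8, v_2(b)=4; units ≡ 3, 3 (mod 8); ε·ε+αω+βω = 1·1+8·1+4·1 ≡ 1  ⇒  (a,b)_2 = -1.
v=13: a=13^15·(≡8), b=13^9·(≡10) mod 13; (8|13)=-1, (10|13)=+1; (−1)^{15·9·6}·(-1)^9·(+1)^15 = -1.
v=3: a=3^-1·(≡2), b=3^-1·(≡2) mod 3; (2|3)=-1, (2|3)=-1; (−1)^{-1·-1·1}·(-1)^-1·(-1)^-1 = -1.
(195, 3003 / ℚ) ramifies at {2, 3, 5, 7, 11, 13}: a division algebra.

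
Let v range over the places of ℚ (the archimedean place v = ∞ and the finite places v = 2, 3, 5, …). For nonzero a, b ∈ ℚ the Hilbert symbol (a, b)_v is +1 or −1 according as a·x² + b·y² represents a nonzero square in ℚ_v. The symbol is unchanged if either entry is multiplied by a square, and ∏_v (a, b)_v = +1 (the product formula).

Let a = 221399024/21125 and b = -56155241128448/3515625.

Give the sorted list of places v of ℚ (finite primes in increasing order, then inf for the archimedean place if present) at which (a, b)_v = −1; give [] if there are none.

Mod squares: a ≡ 595, b ≡ -2. Check v ∈ {∞, 2, 3, 5, 7, 11, 13, 17, 23, 31}.
v=17: a=17^1·(≡4), b=17^2·(≡4) mod 17; (4|17)=+1, (4|17)=+1; (−1)^{1·2·8}·(+1)^2·(+1)^1 = +1.
v=23: a=23^0·(≡22), b=23^2·(≡22) mod 23; (22|23)=-1, (22|23)=-1; (−1)^{0·2·11}·(-1)^2·(-1)^0 = +1.
v=2: v_2(a)=4, v_2(b)=9; units ≡ 3, 7 (mod 8); ε·ε+αω+βω = 1·1+4·0+9·1 ≡ 0  ⇒  (a,b)_2 = +1.
v=13: a=13^-2·(≡10), b=13^0·(≡5) mod 13; (10|13)=+1, (5|13)=-1; (−1)^{-2·0·6}·(+1)^0·(-1)^-2 = +1.
v=11: a=11^2·(≡3), b=11^4·(≡3) mod 11; (3|11)=+1, (3|11)=+1; (−1)^{2·4·5}·(+1)^4·(+1)^2 = +1.
v=5: a=5^-3·(≡1), b=5^-8·(≡3) mod 5; (1|5)=+1, (3|5)=-1; (−1)^{-3·-8·2}·(+1)^-8·(-1)^-3 = -1.
v=∞: 595 > 0 and -2 < 0  ⇒  (a,b)_∞ = +1.
v=31: a=31^2·(≡26), b=31^0·(≡30) mod 31; (26|31)=-1, (30|31)=-1; (−1)^{2·0·15}·(-1)^0·(-1)^2 = +1.
v=7: a=7^1·(≡4), b=7^2·(≡3) mod 7; (4|7)=+1, (3|7)=-1; (−1)^{1·2·3}·(+1)^2·(-1)^1 = -1.
v=3: a=3^0·(≡1), b=3^-2·(≡1) mod 3; (1|3)=+1, (1|3)=+1; (−1)^{0·-2·1}·(+1)^-2·(+1)^0 = +1.
|Ram(595, -2)| = 2, even; anisotropic at {5, 7}.

[5, 7]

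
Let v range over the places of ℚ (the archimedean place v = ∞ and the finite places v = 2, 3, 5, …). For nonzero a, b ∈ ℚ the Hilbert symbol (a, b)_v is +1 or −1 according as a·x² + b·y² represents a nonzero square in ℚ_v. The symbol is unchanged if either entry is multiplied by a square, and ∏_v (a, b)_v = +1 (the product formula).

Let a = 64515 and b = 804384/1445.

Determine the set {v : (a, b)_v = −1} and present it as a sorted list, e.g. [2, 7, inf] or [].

[2, 3, 5, 19]

Mod squares: a ≡ 64515, b ≡ 570. Check v ∈ {∞, 2, 3, 5, 7, 11, 17, 19, 23}.
v=23: a=23^1·(≡22), b=23^0·(≡16) mod 23; (22|23)=-1, (16|23)=+1; (−1)^{1·0·11}·(-1)^0·(+1)^1 = +1.
v=19: a=19^0·(≡10), b=19^1·(≡4) mod 19; (10|19)=-1, (4|19)=+1; (−1)^{0·1·9}·(-1)^1·(+1)^0 = -1.
v=∞: 64515 > 0 and 570 > 0  ⇒  (a,b)_∞ = +1.
v=5: a=5^1·(≡3), b=5^-1·(≡1) mod 5; (3|5)=-1, (1|5)=+1; (−1)^{1·-1·2}·(-1)^-1·(+1)^1 = -1.
v=11: a=11^1·(≡2), b=11^0·(≡5) mod 11; (2|11)=-1, (5|11)=+1; (−1)^{1·0·5}·(-1)^0·(+1)^1 = +1.
v=2: v_2(a)=0, v_2(b)=5; units ≡ 3, 5 (mod 8); ε·ε+αω+βω = 1·0+0·1+5·1 ≡ 1  ⇒  (a,b)_2 = -1.
v=3: a=3^1·(≡1), b=3^3·(≡1) mod 3; (1|3)=+1, (1|3)=+1; (−1)^{1·3·1}·(+1)^3·(+1)^1 = -1.
v=17: a=17^1·(≡4), b=17^-2·(≡16) mod 17; (4|17)=+1, (16|17)=+1; (−1)^{1·-2·8}·(+1)^-2·(+1)^1 = +1.
v=7: a=7^0·(≡3), b=7^2·(≡5) mod 7; (3|7)=-1, (5|7)=-1; (−1)^{0·2·3}·(-1)^2·(-1)^0 = +1.
(64515, 570 / ℚ) ramifies at {2, 3, 5, 19}: a division algebra.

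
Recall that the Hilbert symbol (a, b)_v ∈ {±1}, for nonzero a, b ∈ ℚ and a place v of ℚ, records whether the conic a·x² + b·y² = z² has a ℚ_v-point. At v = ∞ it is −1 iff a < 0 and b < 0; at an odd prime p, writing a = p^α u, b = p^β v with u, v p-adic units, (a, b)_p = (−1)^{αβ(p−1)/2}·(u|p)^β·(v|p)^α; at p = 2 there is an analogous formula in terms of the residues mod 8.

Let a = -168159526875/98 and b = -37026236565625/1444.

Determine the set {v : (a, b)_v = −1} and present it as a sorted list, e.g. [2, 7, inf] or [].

[3, 29, 41, inf]

Mod squares: a ≡ -246, b ≡ -145. Check v ∈ {∞, 2, 3, 5, 7, 17, 19, 29, 41}.
v=5: a=5^4·(≡4), b=5^5·(≡1) mod 5; (4|5)=+1, (1|5)=+1; (−1)^{4·5·2}·(+1)^5·(+1)^4 = +1.
v=∞: -246 < 0 and -145 < 0  ⇒  (a,b)_∞ = -1.
v=3: a=3^3·(≡2), b=3^0·(≡2) mod 3; (2|3)=-1, (2|3)=-1; (−1)^{3·0·1}·(-1)^0·(-1)^3 = -1.
v=2: v_2(a)=-1, v_2(b)=-2; units ≡ 5, 7 (mod 8); ε·ε+αω+βω = 0·1+-1·0+-2·1 ≡ 0  ⇒  (a,b)_2 = +1.
v=19: a=19^0·(≡16), b=19^-2·(≡16) mod 19; (16|19)=+1, (16|19)=+1; (−1)^{0·-2·9}·(+1)^-2·(+1)^0 = +1.
v=29: a=29^2·(≡2), b=29^3·(≡23) mod 29; (2|29)=-1, (23|29)=+1; (−1)^{2·3·14}·(-1)^3·(+1)^2 = -1.
v=17: a=17^2·(≡1), b=17^2·(≡15) mod 17; (1|17)=+1, (15|17)=+1; (−1)^{2·2·8}·(+1)^2·(+1)^2 = +1.
v=41: a=41^1·(≡19), b=41^2·(≡12) mod 41; (19|41)=-1, (12|41)=-1; (−1)^{1·2·20}·(-1)^2·(-1)^1 = -1.
v=7: a=7^-2·(≡5), b=7^0·(≡4) mod 7; (5|7)=-1, (4|7)=+1; (−1)^{-2·0·3}·(-1)^0·(+1)^-2 = +1.
Ram(-246, -145) = {3, 29, 41, ∞}; no ℚ_3-point on the conic.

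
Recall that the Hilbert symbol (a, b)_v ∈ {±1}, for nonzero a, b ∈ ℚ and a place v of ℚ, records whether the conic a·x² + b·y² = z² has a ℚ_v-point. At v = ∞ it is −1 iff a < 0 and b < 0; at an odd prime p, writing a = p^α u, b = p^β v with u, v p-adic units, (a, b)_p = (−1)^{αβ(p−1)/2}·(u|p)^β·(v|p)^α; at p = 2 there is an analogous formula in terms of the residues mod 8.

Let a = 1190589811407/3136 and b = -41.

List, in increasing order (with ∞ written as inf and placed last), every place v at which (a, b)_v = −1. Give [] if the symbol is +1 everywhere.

[2, 23, 29, 43]

(a, b) ≡ (20162743, -41) mod (ℚ^×)²; places V = {2, 3, 7, 19, 23, 29, 37, 41, 43, ∞}.
(a,b)_3: α=10, u≡1; β=0, v≡1 (mod 3); (1|3)=+1, (1|3)=+1; sign (−1)^0·+1^0·+1^10 = +1.
(a,b)_23: α=1, u≡19; β=0, v≡5 (mod 23); (19|23)=-1, (5|23)=-1; sign (−1)^0·-1^0·-1^1 = -1.
(a,b)_29: α=1, u≡19; β=0, v≡17 (mod 29); (19|29)=-1, (17|29)=-1; sign (−1)^0·-1^0·-1^1 = -1.
(a,b)_7: α=-2, u≡3; β=0, v≡1 (mod 7); (3|7)=-1, (1|7)=+1; sign (−1)^0·-1^0·+1^-2 = +1.
(a,b)_41: α=0, u≡2; β=1, v≡40 (mod 41); (2|41)=+1, (40|41)=+1; sign (−1)^0·+1^1·+1^0 = +1.
(a,b)_∞: sgn(20162743)=+, sgn(-41)=−, so +1.
(a,b)_19: α=1, u≡11; β=0, v≡16 (mod 19); (11|19)=+1, (16|19)=+1; sign (−1)^0·+1^0·+1^1 = +1.
(a,b)_2: α=-6, β=0; u≡7, v≡7 (mod 8); ε(u)ε(v)=1·1, αω(v)=-6·0, βω(u)=0·0; sum ≡ 1  ⇒  -1.
(a,b)_43: α=1, u≡18; β=0, v≡2 (mod 43); (18|43)=-1, (2|43)=-1; sign (−1)^0·-1^0·-1^1 = -1.
(a,b)_37: α=1, u≡1; β=0, v≡33 (mod 37); (1|37)=+1, (33|37)=+1; sign (−1)^0·+1^0·+1^1 = +1.
|Ram(20162743, -41)| = 4, even; anisotropic at {2, 23, 29, 43}.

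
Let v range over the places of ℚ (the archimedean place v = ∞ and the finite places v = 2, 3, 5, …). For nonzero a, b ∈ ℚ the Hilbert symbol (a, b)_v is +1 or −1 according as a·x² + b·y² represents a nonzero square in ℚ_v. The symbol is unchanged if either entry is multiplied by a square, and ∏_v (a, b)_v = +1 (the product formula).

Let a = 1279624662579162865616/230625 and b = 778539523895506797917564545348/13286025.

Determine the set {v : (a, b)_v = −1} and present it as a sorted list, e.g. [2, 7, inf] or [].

(a, b) ≡ (1189, 290377) mod (ℚ^×)²; places V = {2, 3, 5, 7, 17, 19, 29, 31, 41, 43, ∞}.
(a,b)_∞: sgn(1189)=+, sgn(290377)=+, so +1.
(a,b)_2: α=4, β=2; u≡5, v≡1 (mod 8); ε(u)ε(v)=0·0, αω(v)=4·0, βω(u)=2·1; sum ≡ 0  ⇒  +1.
(a,b)_3: α=-2, u≡1; β=-12, v≡1 (mod 3); (1|3)=+1, (1|3)=+1; sign (−1)^0·+1^-12·+1^-2 = +1.
(a,b)_41: α=-1, u≡3; β=0, v≡29 (mod 41); (3|41)=-1, (29|41)=-1; sign (−1)^0·-1^0·-1^-1 = -1.
(a,b)_43: α=2, u≡7; β=2, v≡16 (mod 43); (7|43)=-1, (16|43)=+1; sign (−1)^0·-1^2·+1^2 = +1.
(a,b)_17: α=2, u≡9; β=5, v≡9 (mod 17); (9|17)=+1, (9|17)=+1; sign (−1)^0·+1^5·+1^2 = +1.
(a,b)_5: α=-4, u≡4; β=-2, v≡3 (mod 5); (4|5)=+1, (3|5)=-1; sign (−1)^0·+1^-2·-1^-4 = +1.
(a,b)_29: α=3, u≡2; β=5, v≡21 (mod 29); (2|29)=-1, (21|29)=-1; sign (−1)^0·-1^5·-1^3 = +1.
(a,b)_19: α=4, u≡17; β=5, v≡4 (mod 19); (17|19)=+1, (4|19)=+1; sign (−1)^0·+1^5·+1^4 = +1.
(a,b)_7: α=2, u≡3; β=2, v≡6 (mod 7); (3|7)=-1, (6|7)=-1; sign (−1)^0·-1^2·-1^2 = +1.
(a,b)_31: α=2, u≡3; β=3, v≡25 (mod 31); (3|31)=-1, (25|31)=+1; sign (−1)^0·-1^3·+1^2 = -1.
(1189, 290377 / ℚ) ramifies at {31, 41}: a division algebra.

[31, 41]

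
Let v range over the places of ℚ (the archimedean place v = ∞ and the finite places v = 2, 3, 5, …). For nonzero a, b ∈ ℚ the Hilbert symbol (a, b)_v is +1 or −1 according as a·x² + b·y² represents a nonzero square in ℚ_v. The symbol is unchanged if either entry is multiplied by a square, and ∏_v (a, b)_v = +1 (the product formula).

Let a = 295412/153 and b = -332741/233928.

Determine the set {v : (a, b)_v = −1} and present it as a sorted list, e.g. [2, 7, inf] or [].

[2, 19, 23, 37]

Mod squares: a ≡ 7429, b ≡ -1258. Check v ∈ {∞, 2, 3, 13, 17, 19, 23, 37}.
v=2: v_2(a)=2, v_2(b)=-3; units ≡ 5, 3 (mod 8); ε·ε+αω+βω = 0·1+2·1+-3·1 ≡ 1  ⇒  (a,b)_2 = -1.
v=19: a=19^1·(≡6), b=19^-2·(≡3) mod 19; (6|19)=+1, (3|19)=-1; (−1)^{1·-2·9}·(+1)^-2·(-1)^1 = -1.
v=13: a=13^2·(≡11), b=13^0·(≡12) mod 13; (11|13)=-1, (12|13)=+1; (−1)^{2·0·6}·(-1)^0·(+1)^2 = +1.
v=23: a=23^1·(≡16), b=23^2·(≡20) mod 23; (16|23)=+1, (20|23)=-1; (−1)^{1·2·11}·(+1)^2·(-1)^1 = -1.
v=37: a=37^0·(≡23), b=37^1·(≡21) mod 37; (23|37)=-1, (21|37)=+1; (−1)^{0·1·18}·(-1)^1·(+1)^0 = -1.
v=3: a=3^-2·(≡1), b=3^-4·(≡2) mod 3; (1|3)=+1, (2|3)=-1; (−1)^{-2·-4·1}·(+1)^-4·(-1)^-2 = +1.
v=∞: 7429 > 0 and -1258 < 0  ⇒  (a,b)_∞ = +1.
v=17: a=17^-1·(≡6), b=17^1·(≡12) mod 17; (6|17)=-1, (12|17)=-1; (−1)^{-1·1·8}·(-1)^1·(-1)^-1 = +1.
Ram(7429, -1258) = {2, 19, 23, 37}; no ℚ_2-point on the conic.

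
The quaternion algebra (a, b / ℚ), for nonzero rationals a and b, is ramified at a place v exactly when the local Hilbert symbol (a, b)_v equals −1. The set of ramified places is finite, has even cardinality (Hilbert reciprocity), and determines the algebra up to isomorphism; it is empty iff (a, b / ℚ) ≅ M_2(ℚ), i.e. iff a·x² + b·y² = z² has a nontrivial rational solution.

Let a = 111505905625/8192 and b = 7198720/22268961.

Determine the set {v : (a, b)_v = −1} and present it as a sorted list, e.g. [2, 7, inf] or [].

Mod squares: a ≡ 2, b ≡ 7030. Check v ∈ {∞, 2, 3, 5, 11, 13, 19, 37}.
v=3: a=3^0·(≡2), b=3^-2·(≡1) mod 3; (2|3)=-1, (1|3)=+1; (−1)^{0·-2·1}·(-1)^-2·(+1)^0 = +1.
v=13: a=13^0·(≡5), b=13^-2·(≡9) mod 13; (5|13)=-1, (9|13)=+1; (−1)^{0·-2·6}·(-1)^-2·(+1)^0 = +1.
v=5: a=5^4·(≡2), b=5^1·(≡4) mod 5; (2|5)=-1, (4|5)=+1; (−1)^{4·1·2}·(-1)^1·(+1)^4 = -1.
v=2: v_2(a)=-13, v_2(b)=11; units ≡ 1, 3 (mod 8); ε·ε+αω+βω = 0·1+-13·1+11·0 ≡ 1  ⇒  (a,b)_2 = -1.
v=37: a=37^2·(≡8), b=37^1·(≡35) mod 37; (8|37)=-1, (35|37)=-1; (−1)^{2·1·18}·(-1)^1·(-1)^2 = -1.
v=11: a=11^0·(≡6), b=11^-4·(≡4) mod 11; (6|11)=-1, (4|11)=+1; (−1)^{0·-4·5}·(-1)^-4·(+1)^0 = +1.
v=∞: 2 > 0 and 7030 > 0  ⇒  (a,b)_∞ = +1.
v=19: a=19^4·(≡12), b=19^1·(≡7) mod 19; (12|19)=-1, (7|19)=+1; (−1)^{4·1·9}·(-1)^1·(+1)^4 = -1.
|Ram(2, 7030)| = 4, even; anisotropic at {2, 5, 19, 37}.

[2, 5, 19, 37]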